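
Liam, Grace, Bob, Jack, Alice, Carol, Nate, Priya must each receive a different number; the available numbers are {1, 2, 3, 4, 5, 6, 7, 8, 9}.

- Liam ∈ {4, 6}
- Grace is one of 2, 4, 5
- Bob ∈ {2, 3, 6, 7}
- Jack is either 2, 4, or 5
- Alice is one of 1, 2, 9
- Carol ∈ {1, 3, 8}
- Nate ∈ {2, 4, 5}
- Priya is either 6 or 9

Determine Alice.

Grace, Jack, Nate share exactly the 3 values {2, 4, 5}; by pigeonhole those values go to them, so strike 2, 4, 5 from Liam, Bob, Alice.
That leaves Liam = 6. Strike 6 from Bob, Priya.
Priya has just one choice, so Priya = 9. Eliminate 9 elsewhere: Alice.
So Alice = 1.

1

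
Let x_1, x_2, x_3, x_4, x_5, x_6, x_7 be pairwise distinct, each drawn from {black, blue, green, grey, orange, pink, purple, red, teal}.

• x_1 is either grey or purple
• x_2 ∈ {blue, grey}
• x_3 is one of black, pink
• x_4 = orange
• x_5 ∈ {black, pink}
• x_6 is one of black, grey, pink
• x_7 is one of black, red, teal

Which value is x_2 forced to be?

blue

x_4 must be orange (only option left).
x_3 and x_5 between them cover only {black, pink} — a naked pair. Remove those values from x_6, x_7.
x_6 must be grey (only option left). Eliminate grey elsewhere: x_1, x_2.
So x_2 = blue.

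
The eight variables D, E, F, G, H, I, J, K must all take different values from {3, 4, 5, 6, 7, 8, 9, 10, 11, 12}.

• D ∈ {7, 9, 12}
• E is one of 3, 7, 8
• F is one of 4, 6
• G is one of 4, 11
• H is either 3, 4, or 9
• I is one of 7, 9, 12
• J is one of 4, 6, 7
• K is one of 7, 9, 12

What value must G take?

Among the 8 variables, 8 fits only E (and all 8 values in {3, 4, 6, 7, 8, 9, 11, 12} must be used), so E = 8.
The 7 still-open variables together cover exactly {3, 4, 6, 7, 9, 11, 12} — 7 values for 7 variables — and 3 appears only in H's list, so H = 3.
Among the 6 still-open variables, 11 fits only G (and all 6 values in {4, 6, 7, 9, 11, 12} must be used), so G = 11.

11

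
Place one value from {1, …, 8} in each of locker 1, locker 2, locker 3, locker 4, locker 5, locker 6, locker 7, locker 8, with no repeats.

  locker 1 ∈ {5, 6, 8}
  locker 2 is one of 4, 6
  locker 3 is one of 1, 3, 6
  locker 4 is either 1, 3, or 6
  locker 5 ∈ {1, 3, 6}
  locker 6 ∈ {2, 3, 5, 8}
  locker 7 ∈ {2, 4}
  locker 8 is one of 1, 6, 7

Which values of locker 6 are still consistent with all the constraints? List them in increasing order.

5, 8

Among the 8 variables, 7 fits only locker 8 (and all 8 values in {1, 2, 3, 4, 5, 6, 7, 8} must be used), so locker 8 = 7.
The 3 variables locker 3, locker 4, locker 5 are confined to {1, 3, 6}, which locks those values in; drop them from locker 1, locker 2, locker 6.
locker 2 has just one choice, so locker 2 = 4. Strike 4 from locker 7.
locker 7's domain is down to {2}, so locker 7 = 2. Remove 2 from locker 6.
No further eliminations apply; locker 6 can still be any of 5, 8.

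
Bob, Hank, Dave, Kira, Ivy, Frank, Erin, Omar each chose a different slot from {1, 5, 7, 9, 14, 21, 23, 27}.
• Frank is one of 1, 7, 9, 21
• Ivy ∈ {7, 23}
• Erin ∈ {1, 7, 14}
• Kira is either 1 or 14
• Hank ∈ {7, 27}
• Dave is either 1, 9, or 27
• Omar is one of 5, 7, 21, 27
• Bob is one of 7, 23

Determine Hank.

27

The 8 variables draw from only 8 values {1, 5, 7, 9, 14, 21, 23, 27}, so each is used; only Omar can be 5, hence Omar = 5.
Among the 7 still-open variables, 21 fits only Frank (and all 7 values in {1, 7, 9, 14, 21, 23, 27} must be used), so Frank = 21.
The 6 still-open variables draw from only 6 values {1, 7, 9, 14, 23, 27}, so each is used; only Dave can be 9, hence Dave = 9.
Among the 5 still-open variables, 27 fits only Hank (and all 5 values in {1, 7, 14, 23, 27} must be used), so Hank = 27.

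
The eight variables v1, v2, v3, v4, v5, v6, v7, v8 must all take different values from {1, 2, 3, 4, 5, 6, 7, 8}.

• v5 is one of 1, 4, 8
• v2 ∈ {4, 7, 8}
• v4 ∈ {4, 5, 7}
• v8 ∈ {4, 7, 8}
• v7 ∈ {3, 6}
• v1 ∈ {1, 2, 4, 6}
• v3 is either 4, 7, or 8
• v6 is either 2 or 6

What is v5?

1

The 8 variables draw from only 8 values {1, 2, 3, 4, 5, 6, 7, 8}, so each is used; only v7 can be 3, hence v7 = 3.
The 7 still-open variables together cover exactly {1, 2, 4, 5, 6, 7, 8} — 7 values for 7 variables — and 5 appears only in v4's list, so v4 = 5.
v2, v3, v8 share exactly the 3 values {4, 7, 8}; by pigeonhole those values go to them, so strike 4, 7, 8 from v1, v5.
So v5 = 1.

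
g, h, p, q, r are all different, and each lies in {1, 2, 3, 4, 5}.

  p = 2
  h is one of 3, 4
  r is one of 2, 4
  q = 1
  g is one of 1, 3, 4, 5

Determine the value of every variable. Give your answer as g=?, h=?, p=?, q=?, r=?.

p's domain is down to {2}, so p = 2. So r can't be 2.
q has just one choice, so q = 1. Remove 1 from g.
r must be 4 (only option left). So g, h can't be 4.
h has just one choice, so h = 3. Remove 3 from g.
g has just one choice, so g = 5.

g=5, h=3, p=2, q=1, r=4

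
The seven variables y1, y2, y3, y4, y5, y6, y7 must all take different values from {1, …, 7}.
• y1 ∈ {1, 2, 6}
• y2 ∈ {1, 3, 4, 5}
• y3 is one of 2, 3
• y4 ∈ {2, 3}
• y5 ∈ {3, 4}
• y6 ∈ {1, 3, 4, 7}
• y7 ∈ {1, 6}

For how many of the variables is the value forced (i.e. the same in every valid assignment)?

Among the 7 variables, 5 fits only y2 (and all 7 values in {1, 2, 3, 4, 5, 6, 7} must be used), so y2 = 5.
Among the 6 still-open variables, 7 fits only y6 (and all 6 values in {1, 2, 3, 4, 6, 7} must be used), so y6 = 7.
Among the 5 still-open variables, 4 fits only y5 (and all 5 values in {1, 2, 3, 4, 6} must be used), so y5 = 4.
y3 and y4 between them cover only {2, 3} — a naked pair. Remove those values from y1.
Determined: y2=5, y5=4, y6=7. The other variables each still have more than one consistent value. That makes 3.

3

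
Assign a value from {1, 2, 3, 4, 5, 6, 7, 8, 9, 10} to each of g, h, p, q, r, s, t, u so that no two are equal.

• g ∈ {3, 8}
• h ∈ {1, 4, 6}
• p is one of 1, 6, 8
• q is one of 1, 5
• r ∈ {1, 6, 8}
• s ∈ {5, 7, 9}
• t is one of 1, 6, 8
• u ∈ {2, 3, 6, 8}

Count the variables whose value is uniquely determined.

p, r, t share exactly the 3 values {1, 6, 8}; by pigeonhole those values go to them, so strike 1, 6, 8 from g, h, q, u.
g must be 3 (only option left). Strike 3 from u.
That leaves h = 4.
That leaves q = 5. So s can't be 5.
u has just one choice, so u = 2.
Determined: g=3, h=4, q=5, u=2. The other variables each still have more than one consistent value. That makes 4.

4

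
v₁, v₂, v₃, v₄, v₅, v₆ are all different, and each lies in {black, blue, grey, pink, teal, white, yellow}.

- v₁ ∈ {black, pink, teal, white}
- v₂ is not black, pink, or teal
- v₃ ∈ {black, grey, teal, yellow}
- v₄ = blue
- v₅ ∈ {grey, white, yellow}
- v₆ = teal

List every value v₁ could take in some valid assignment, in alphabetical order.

v₄ must be blue (only option left). Remove blue from v₂.
v₆'s domain is down to {teal}, so v₆ = teal. Strike teal from v₁, v₃.
No further eliminations apply; v₁ can still be any of black, pink, white.

black, pink, white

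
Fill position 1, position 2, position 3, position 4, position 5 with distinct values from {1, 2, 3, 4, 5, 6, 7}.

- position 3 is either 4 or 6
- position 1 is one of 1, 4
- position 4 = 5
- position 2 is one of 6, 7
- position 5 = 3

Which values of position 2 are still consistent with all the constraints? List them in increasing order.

position 4 must be 5 (only option left).
position 5's domain is down to {3}, so position 5 = 3.
No further eliminations apply; position 2 can still be any of 6, 7.

6, 7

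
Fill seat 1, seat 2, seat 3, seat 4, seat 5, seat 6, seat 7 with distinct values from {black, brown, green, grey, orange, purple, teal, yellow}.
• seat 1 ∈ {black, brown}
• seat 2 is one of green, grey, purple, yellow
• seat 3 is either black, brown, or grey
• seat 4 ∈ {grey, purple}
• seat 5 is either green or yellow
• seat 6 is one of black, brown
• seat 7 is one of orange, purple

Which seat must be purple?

seat 4

The 7 variables draw from only 7 values {black, brown, green, grey, orange, purple, yellow}, so each is used; only seat 7 can be orange, hence seat 7 = orange.
seat 1 and seat 6 share exactly the 2 values {black, brown}; by pigeonhole those values go to them, so strike black, brown from seat 3.
seat 3 has just one choice, so seat 3 = grey. Strike grey from seat 2, seat 4.
So purple goes to seat 4.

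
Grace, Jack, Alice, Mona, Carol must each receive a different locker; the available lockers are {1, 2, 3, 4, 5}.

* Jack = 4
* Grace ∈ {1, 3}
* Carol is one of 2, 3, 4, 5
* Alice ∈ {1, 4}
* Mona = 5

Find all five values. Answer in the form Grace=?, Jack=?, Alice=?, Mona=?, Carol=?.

Jack must be 4 (only option left). Strike 4 from Alice, Carol.
Alice has just one choice, so Alice = 1. So Grace can't be 1.
That leaves Mona = 5. Strike 5 from Carol.
Grace's domain is down to {3}, so Grace = 3. Remove 3 from Carol.
That leaves Carol = 2.

Grace=3, Jack=4, Alice=1, Mona=5, Carol=2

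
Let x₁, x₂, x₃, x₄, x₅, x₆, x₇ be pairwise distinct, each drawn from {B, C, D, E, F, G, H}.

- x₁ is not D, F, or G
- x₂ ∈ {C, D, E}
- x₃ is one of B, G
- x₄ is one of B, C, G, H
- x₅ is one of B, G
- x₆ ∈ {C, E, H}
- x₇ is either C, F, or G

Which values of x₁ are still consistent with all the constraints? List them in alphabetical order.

Among the 7 variables, D fits only x₂ (and all 7 values in {B, C, D, E, F, G, H} must be used), so x₂ = D.
Among the 6 still-open variables, F fits only x₇ (and all 6 values in {B, C, E, F, G, H} must be used), so x₇ = F.
x₃ and x₅ between them cover only {B, G} — a naked pair. Remove those values from x₁, x₄.
No further eliminations apply; x₁ can still be any of C, E, H.

C, E, H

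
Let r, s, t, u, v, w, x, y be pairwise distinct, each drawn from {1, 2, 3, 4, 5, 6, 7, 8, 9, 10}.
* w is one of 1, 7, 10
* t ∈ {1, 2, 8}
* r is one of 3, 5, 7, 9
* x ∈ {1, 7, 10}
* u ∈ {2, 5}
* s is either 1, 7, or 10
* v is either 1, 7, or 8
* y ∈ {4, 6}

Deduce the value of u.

s, w, x between them cover only {1, 7, 10} — a naked triple. Remove those values from r, t, v.
That leaves v = 8. Remove 8 from t.
That leaves t = 2. So u can't be 2.
So u = 5.

5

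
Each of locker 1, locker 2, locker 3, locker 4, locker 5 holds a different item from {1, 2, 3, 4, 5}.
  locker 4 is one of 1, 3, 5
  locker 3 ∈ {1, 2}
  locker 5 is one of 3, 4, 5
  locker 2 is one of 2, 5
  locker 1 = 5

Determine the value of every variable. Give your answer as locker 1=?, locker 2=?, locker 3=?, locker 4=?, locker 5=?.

locker 1=5, locker 2=2, locker 3=1, locker 4=3, locker 5=4

locker 1 has just one choice, so locker 1 = 5. Eliminate 5 elsewhere: locker 2, locker 4, locker 5.
locker 2's domain is down to {2}, so locker 2 = 2. Eliminate 2 elsewhere: locker 3.
locker 3 has just one choice, so locker 3 = 1. Remove 1 from locker 4.
locker 4 has just one choice, so locker 4 = 3. Strike 3 from locker 5.
locker 5 must be 4 (only option left).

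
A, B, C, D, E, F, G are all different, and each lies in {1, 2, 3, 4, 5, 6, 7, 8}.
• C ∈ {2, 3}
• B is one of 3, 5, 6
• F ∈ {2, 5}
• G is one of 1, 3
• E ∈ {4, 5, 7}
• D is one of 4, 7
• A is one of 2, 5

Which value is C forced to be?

Among the 7 variables, 1 fits only G (and all 7 values in {1, 2, 3, 4, 5, 6, 7} must be used), so G = 1.
The 6 still-open variables draw from only 6 values {2, 3, 4, 5, 6, 7}, so each is used; only B can be 6, hence B = 6.
The 5 still-open variables together cover exactly {2, 3, 4, 5, 7} — 5 values for 5 variables — and 3 appears only in C's list, so C = 3.

3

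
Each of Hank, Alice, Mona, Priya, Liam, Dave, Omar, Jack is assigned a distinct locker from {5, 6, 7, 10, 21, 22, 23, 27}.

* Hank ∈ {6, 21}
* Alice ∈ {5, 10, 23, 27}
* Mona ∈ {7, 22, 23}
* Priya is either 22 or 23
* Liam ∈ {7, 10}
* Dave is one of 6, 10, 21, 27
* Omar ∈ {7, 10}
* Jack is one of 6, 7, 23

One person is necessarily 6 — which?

Jack

The 8 variables together cover exactly {5, 6, 7, 10, 21, 22, 23, 27} — 8 values for 8 variables — and 5 appears only in Alice's list, so Alice = 5.
The 7 still-open variables together cover exactly {6, 7, 10, 21, 22, 23, 27} — 7 values for 7 variables — and 27 appears only in Dave's list, so Dave = 27.
Among the 6 still-open variables, 21 fits only Hank (and all 6 values in {6, 7, 10, 21, 22, 23} must be used), so Hank = 21.
Among the 5 still-open variables, 6 fits only Jack (and all 5 values in {6, 7, 10, 22, 23} must be used), so Jack = 6.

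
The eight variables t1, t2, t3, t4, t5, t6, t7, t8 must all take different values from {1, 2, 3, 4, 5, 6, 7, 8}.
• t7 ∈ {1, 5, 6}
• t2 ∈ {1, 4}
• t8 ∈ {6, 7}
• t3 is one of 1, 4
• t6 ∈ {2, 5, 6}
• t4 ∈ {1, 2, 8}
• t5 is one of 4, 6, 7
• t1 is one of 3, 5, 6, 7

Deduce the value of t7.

The 8 variables draw from only 8 values {1, 2, 3, 4, 5, 6, 7, 8}, so each is used; only t1 can be 3, hence t1 = 3.
Among the 7 still-open variables, 8 fits only t4 (and all 7 values in {1, 2, 4, 5, 6, 7, 8} must be used), so t4 = 8.
Among the 6 still-open variables, 2 fits only t6 (and all 6 values in {1, 2, 4, 5, 6, 7} must be used), so t6 = 2.
The 5 still-open variables together cover exactly {1, 4, 5, 6, 7} — 5 values for 5 variables — and 5 appears only in t7's list, so t7 = 5.

5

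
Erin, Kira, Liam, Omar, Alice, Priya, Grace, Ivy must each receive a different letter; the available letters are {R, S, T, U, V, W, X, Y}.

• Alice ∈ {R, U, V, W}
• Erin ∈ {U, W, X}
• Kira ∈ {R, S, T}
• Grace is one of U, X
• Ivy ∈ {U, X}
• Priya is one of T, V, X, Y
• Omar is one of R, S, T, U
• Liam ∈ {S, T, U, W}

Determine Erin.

W

Among the 8 variables, Y fits only Priya (and all 8 values in {R, S, T, U, V, W, X, Y} must be used), so Priya = Y.
The 7 still-open variables together cover exactly {R, S, T, U, V, W, X} — 7 values for 7 variables — and V appears only in Alice's list, so Alice = V.
Grace and Ivy between them cover only {U, X} — a naked pair. Remove those values from Erin, Liam, Omar.
So Erin = W.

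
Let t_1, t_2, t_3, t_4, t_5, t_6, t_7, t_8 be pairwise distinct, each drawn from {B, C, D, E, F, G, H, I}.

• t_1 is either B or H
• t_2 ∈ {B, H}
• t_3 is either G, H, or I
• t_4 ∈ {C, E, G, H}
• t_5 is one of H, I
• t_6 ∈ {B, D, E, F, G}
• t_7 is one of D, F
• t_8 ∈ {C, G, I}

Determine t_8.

t_1 and t_2 share exactly the 2 values {B, H}; by pigeonhole those values go to them, so strike B, H from t_3, t_4, t_5, t_6.
t_5's domain is down to {I}, so t_5 = I. Eliminate I elsewhere: t_3, t_8.
That leaves t_3 = G. So t_4, t_6, t_8 can't be G.
So t_8 = C.

C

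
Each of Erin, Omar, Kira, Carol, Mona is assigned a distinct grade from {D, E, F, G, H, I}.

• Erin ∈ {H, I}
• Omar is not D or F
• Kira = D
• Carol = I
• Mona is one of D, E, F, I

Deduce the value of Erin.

H

Kira has just one choice, so Kira = D. So Mona can't be D.
Carol's domain is down to {I}, so Carol = I. Strike I from Erin, Omar, Mona.
So Erin = H.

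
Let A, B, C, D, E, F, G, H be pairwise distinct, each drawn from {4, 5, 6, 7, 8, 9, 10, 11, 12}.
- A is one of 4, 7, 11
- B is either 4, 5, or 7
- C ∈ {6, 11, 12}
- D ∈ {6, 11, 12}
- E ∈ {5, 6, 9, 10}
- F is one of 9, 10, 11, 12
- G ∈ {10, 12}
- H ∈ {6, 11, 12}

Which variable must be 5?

E

C, D, H between them cover only {6, 11, 12} — a naked triple. Remove those values from A, E, F, G.
G has just one choice, so G = 10. So E, F can't be 10.
F's domain is down to {9}, so F = 9. Remove 9 from E.
So 5 goes to E.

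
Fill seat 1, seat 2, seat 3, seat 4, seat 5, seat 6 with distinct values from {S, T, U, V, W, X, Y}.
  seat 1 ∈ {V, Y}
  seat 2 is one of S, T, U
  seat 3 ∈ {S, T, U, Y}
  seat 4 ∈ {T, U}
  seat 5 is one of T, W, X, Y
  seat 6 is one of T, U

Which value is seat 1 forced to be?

V

seat 4 and seat 6 share exactly the 2 values {T, U}; by pigeonhole those values go to them, so strike T, U from seat 2, seat 3, seat 5.
seat 2 must be S (only option left). Remove S from seat 3.
That leaves seat 3 = Y. So seat 1, seat 5 can't be Y.
So seat 1 = V.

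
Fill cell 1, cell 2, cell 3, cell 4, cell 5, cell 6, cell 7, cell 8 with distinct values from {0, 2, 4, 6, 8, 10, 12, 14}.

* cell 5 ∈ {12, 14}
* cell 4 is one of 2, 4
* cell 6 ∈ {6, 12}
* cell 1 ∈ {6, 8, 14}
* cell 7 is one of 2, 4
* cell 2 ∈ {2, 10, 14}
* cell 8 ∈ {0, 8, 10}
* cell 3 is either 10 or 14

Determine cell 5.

12

The 8 variables together cover exactly {0, 2, 4, 6, 8, 10, 12, 14} — 8 values for 8 variables — and 0 appears only in cell 8's list, so cell 8 = 0.
Among the 7 still-open variables, 8 fits only cell 1 (and all 7 values in {2, 4, 6, 8, 10, 12, 14} must be used), so cell 1 = 8.
The 6 still-open variables draw from only 6 values {2, 4, 6, 10, 12, 14}, so each is used; only cell 6 can be 6, hence cell 6 = 6.
The 5 still-open variables together cover exactly {2, 4, 10, 12, 14} — 5 values for 5 variables — and 12 appears only in cell 5's list, so cell 5 = 12.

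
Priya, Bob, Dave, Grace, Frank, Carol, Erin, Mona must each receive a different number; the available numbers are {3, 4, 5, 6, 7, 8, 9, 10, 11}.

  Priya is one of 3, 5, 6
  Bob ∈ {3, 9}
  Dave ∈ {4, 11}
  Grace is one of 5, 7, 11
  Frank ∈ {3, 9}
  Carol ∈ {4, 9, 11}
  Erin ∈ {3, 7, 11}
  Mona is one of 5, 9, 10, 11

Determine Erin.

7

The 8 variables draw from only 8 values {3, 4, 5, 6, 7, 9, 10, 11}, so each is used; only Priya can be 6, hence Priya = 6.
Among the 7 still-open variables, 10 fits only Mona (and all 7 values in {3, 4, 5, 7, 9, 10, 11} must be used), so Mona = 10.
The 6 still-open variables draw from only 6 values {3, 4, 5, 7, 9, 11}, so each is used; only Grace can be 5, hence Grace = 5.
Among the 5 still-open variables, 7 fits only Erin (and all 5 values in {3, 4, 7, 9, 11} must be used), so Erin = 7.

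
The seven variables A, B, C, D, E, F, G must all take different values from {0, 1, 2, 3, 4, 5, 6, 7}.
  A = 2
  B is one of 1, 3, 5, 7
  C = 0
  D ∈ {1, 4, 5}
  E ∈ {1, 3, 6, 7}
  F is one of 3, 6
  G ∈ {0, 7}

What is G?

A must be 2 (only option left).
C has just one choice, so C = 0. So G can't be 0.
So G = 7.

7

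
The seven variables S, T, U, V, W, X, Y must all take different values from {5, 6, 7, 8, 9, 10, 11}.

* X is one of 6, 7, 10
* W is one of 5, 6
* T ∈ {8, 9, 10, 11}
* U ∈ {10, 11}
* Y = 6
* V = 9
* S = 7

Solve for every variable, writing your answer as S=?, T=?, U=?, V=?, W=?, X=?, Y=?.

S must be 7 (only option left). Remove 7 from X.
V must be 9 (only option left). So T can't be 9.
Y has just one choice, so Y = 6. Strike 6 from W, X.
W must be 5 (only option left).
X must be 10 (only option left). Eliminate 10 elsewhere: T, U.
U's domain is down to {11}, so U = 11. So T can't be 11.
That leaves T = 8.

S=7, T=8, U=11, V=9, W=5, X=10, Y=6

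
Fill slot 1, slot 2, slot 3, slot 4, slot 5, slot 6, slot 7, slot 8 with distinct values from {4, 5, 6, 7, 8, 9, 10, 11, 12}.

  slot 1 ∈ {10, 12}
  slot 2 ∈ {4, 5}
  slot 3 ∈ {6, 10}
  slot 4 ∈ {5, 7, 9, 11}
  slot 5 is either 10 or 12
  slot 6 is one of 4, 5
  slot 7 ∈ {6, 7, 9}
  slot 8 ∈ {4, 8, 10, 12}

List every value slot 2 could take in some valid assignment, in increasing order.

4, 5

The 2 variables slot 1 and slot 5 are confined to {10, 12}, which locks those values in; drop them from slot 3, slot 8.
That leaves slot 3 = 6. So slot 7 can't be 6.
slot 2 and slot 6 share exactly the 2 values {4, 5}; by pigeonhole those values go to them, so strike 4, 5 from slot 4, slot 8.
That leaves slot 8 = 8.
No further eliminations apply; slot 2 can still be any of 4, 5.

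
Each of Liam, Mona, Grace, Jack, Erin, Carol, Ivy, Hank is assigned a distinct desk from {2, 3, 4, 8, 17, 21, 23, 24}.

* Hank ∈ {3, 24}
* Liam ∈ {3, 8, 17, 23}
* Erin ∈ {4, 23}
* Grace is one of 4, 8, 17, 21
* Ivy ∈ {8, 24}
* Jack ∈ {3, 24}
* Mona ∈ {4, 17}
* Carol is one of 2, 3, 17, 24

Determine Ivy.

8

The 8 variables together cover exactly {2, 3, 4, 8, 17, 21, 23, 24} — 8 values for 8 variables — and 2 appears only in Carol's list, so Carol = 2.
The 7 still-open variables together cover exactly {3, 4, 8, 17, 21, 23, 24} — 7 values for 7 variables — and 21 appears only in Grace's list, so Grace = 21.
Jack and Hank between them cover only {3, 24} — a naked pair. Remove those values from Liam, Ivy.
So Ivy = 8.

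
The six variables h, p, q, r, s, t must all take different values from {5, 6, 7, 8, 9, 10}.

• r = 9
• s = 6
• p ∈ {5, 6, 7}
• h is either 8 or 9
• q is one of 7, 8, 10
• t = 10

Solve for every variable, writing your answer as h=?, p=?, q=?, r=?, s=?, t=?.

r has just one choice, so r = 9. So h can't be 9.
s's domain is down to {6}, so s = 6. So p can't be 6.
t's domain is down to {10}, so t = 10. Eliminate 10 elsewhere: q.
h has just one choice, so h = 8. Remove 8 from q.
That leaves q = 7. Eliminate 7 elsewhere: p.
p has just one choice, so p = 5.

h=8, p=5, q=7, r=9, s=6, t=10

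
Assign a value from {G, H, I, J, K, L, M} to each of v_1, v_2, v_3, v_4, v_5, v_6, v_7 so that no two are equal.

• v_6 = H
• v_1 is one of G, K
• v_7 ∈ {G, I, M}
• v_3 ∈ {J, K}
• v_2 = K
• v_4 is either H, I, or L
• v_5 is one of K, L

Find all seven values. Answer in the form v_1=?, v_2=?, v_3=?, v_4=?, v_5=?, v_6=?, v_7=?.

v_1=G, v_2=K, v_3=J, v_4=I, v_5=L, v_6=H, v_7=M

v_2 has just one choice, so v_2 = K. Eliminate K elsewhere: v_1, v_3, v_5.
That leaves v_3 = J.
That leaves v_5 = L. So v_4 can't be L.
That leaves v_6 = H. Remove H from v_4.
v_1 must be G (only option left). So v_7 can't be G.
v_4 has just one choice, so v_4 = I. Strike I from v_7.
v_7 has just one choice, so v_7 = M.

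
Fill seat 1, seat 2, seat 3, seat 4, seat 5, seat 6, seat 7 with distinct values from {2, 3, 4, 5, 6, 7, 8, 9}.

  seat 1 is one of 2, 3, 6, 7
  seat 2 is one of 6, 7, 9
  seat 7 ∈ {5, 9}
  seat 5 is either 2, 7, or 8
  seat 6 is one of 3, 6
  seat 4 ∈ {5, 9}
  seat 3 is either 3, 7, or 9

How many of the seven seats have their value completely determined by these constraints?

Among the 7 variables, 8 fits only seat 5 (and all 7 values in {2, 3, 5, 6, 7, 8, 9} must be used), so seat 5 = 8.
The 6 still-open variables draw from only 6 values {2, 3, 5, 6, 7, 9}, so each is used; only seat 1 can be 2, hence seat 1 = 2.
seat 4 and seat 7 between them cover only {5, 9} — a naked pair. Remove those values from seat 2, seat 3.
Determined: seat 1=2, seat 5=8. The other seats each still have more than one consistent value. That makes 2.

2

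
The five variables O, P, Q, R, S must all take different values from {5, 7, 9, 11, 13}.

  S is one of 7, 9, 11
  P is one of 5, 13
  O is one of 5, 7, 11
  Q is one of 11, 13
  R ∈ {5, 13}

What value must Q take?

11

The 5 variables draw from only 5 values {5, 7, 9, 11, 13}, so each is used; only S can be 9, hence S = 9.
Among the 4 still-open variables, 7 fits only O (and all 4 values in {5, 7, 11, 13} must be used), so O = 7.
Among the 3 still-open variables, 11 fits only Q (and all 3 values in {5, 11, 13} must be used), so Q = 11.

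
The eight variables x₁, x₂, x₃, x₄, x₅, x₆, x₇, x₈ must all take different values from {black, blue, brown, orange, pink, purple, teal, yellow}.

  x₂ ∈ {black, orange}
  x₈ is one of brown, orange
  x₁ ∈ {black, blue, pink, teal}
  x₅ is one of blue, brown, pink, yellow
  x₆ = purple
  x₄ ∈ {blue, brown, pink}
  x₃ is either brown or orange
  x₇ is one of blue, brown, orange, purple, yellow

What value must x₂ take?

black

x₆ must be purple (only option left). Strike purple from x₇.
The 7 still-open variables together cover exactly {black, blue, brown, orange, pink, teal, yellow} — 7 values for 7 variables — and teal appears only in x₁'s list, so x₁ = teal.
The 6 still-open variables draw from only 6 values {black, blue, brown, orange, pink, yellow}, so each is used; only x₂ can be black, hence x₂ = black.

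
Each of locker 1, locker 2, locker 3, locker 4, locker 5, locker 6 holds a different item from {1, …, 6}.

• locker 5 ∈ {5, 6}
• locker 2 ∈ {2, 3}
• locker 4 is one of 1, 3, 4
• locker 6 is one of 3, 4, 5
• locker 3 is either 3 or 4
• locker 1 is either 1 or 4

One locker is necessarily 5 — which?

Among the 6 variables, 2 fits only locker 2 (and all 6 values in {1, 2, 3, 4, 5, 6} must be used), so locker 2 = 2.
The 5 still-open variables draw from only 5 values {1, 3, 4, 5, 6}, so each is used; only locker 5 can be 6, hence locker 5 = 6.
Among the 4 still-open variables, 5 fits only locker 6 (and all 4 values in {1, 3, 4, 5} must be used), so locker 6 = 5.

locker 6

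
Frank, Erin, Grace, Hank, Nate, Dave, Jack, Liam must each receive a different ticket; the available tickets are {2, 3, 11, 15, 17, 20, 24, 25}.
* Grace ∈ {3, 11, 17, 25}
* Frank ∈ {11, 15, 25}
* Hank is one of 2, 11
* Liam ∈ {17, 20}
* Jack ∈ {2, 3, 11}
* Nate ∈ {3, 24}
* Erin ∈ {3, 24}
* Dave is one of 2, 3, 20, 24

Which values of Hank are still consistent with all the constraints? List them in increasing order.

2, 11

The 8 variables draw from only 8 values {2, 3, 11, 15, 17, 20, 24, 25}, so each is used; only Frank can be 15, hence Frank = 15.
Among the 7 still-open variables, 25 fits only Grace (and all 7 values in {2, 3, 11, 17, 20, 24, 25} must be used), so Grace = 25.
Among the 6 still-open variables, 17 fits only Liam (and all 6 values in {2, 3, 11, 17, 20, 24} must be used), so Liam = 17.
The 5 still-open variables together cover exactly {2, 3, 11, 20, 24} — 5 values for 5 variables — and 20 appears only in Dave's list, so Dave = 20.
Erin and Nate share exactly the 2 values {3, 24}; by pigeonhole those values go to them, so strike 3, 24 from Jack.
No further eliminations apply; Hank can still be any of 2, 11.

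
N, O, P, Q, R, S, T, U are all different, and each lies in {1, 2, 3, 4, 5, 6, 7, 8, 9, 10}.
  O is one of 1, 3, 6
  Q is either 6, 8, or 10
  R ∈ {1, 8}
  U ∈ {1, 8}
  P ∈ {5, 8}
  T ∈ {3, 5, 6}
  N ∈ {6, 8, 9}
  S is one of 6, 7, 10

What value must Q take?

10

The 8 variables together cover exactly {1, 3, 5, 6, 7, 8, 9, 10} — 8 values for 8 variables — and 7 appears only in S's list, so S = 7.
The 7 still-open variables together cover exactly {1, 3, 5, 6, 8, 9, 10} — 7 values for 7 variables — and 9 appears only in N's list, so N = 9.
The 6 still-open variables draw from only 6 values {1, 3, 5, 6, 8, 10}, so each is used; only Q can be 10, hence Q = 10.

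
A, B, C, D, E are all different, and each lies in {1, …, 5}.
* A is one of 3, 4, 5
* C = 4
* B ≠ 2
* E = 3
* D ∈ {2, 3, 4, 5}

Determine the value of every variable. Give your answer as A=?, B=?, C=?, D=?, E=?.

A=5, B=1, C=4, D=2, E=3

C's domain is down to {4}, so C = 4. Remove 4 from A, B, D.
E must be 3 (only option left). Eliminate 3 elsewhere: A, B, D.
A's domain is down to {5}, so A = 5. Strike 5 from B, D.
That leaves B = 1.
D's domain is down to {2}, so D = 2.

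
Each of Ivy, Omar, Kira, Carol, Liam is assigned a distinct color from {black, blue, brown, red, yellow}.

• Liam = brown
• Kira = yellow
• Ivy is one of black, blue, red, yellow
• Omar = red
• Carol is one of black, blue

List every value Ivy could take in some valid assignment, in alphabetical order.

Omar must be red (only option left). Strike red from Ivy.
Kira must be yellow (only option left). Strike yellow from Ivy.
Liam must be brown (only option left).
No further eliminations apply; Ivy can still be any of black, blue.

black, blue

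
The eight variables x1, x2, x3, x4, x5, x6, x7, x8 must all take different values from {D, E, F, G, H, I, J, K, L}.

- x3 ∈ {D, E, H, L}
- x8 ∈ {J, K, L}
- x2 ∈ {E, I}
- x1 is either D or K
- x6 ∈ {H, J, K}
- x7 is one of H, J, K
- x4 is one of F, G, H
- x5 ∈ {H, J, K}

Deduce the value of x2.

I

x5, x6, x7 between them cover only {H, J, K} — a naked triple. Remove those values from x1, x3, x4, x8.
That leaves x1 = D. Remove D from x3.
That leaves x8 = L. Eliminate L elsewhere: x3.
x3 has just one choice, so x3 = E. Remove E from x2.
So x2 = I.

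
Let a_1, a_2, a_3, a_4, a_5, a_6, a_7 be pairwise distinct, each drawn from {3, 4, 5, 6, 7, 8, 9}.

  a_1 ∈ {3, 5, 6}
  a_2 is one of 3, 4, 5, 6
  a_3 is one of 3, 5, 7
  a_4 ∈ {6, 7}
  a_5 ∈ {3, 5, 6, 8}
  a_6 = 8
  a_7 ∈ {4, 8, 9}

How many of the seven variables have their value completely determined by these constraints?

a_6 has just one choice, so a_6 = 8. Eliminate 8 elsewhere: a_5, a_7.
Among the 6 still-open variables, 9 fits only a_7 (and all 6 values in {3, 4, 5, 6, 7, 9} must be used), so a_7 = 9.
Among the 5 still-open variables, 4 fits only a_2 (and all 5 values in {3, 4, 5, 6, 7} must be used), so a_2 = 4.
Determined: a_2=4, a_6=8, a_7=9. The other variables each still have more than one consistent value. That makes 3.

3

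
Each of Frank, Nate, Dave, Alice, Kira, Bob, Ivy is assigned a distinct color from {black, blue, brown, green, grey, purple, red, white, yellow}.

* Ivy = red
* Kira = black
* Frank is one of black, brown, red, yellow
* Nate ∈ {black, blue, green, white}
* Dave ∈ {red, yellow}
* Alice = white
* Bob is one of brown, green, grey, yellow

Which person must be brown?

Frank

Alice has just one choice, so Alice = white. Strike white from Nate.
Kira has just one choice, so Kira = black. Strike black from Frank, Nate.
That leaves Ivy = red. So Frank, Dave can't be red.
Dave has just one choice, so Dave = yellow. Eliminate yellow elsewhere: Frank, Bob.
So brown goes to Frank.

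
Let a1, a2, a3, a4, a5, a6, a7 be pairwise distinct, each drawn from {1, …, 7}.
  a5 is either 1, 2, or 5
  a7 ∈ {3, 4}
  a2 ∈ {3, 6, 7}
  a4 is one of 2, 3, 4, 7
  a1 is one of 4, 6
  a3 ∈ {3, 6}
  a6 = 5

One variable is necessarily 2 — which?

a4

a6 has just one choice, so a6 = 5. So a5 can't be 5.
The 6 still-open variables together cover exactly {1, 2, 3, 4, 6, 7} — 6 values for 6 variables — and 1 appears only in a5's list, so a5 = 1.
The 5 still-open variables together cover exactly {2, 3, 4, 6, 7} — 5 values for 5 variables — and 2 appears only in a4's list, so a4 = 2.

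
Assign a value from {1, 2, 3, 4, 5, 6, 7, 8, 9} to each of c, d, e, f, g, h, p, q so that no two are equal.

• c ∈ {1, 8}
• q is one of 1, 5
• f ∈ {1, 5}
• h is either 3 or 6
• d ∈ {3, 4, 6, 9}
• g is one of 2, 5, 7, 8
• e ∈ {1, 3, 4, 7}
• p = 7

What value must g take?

2

p has just one choice, so p = 7. So e, g can't be 7.
f and q between them cover only {1, 5} — a naked pair. Remove those values from c, e, g.
c has just one choice, so c = 8. Remove 8 from g.
So g = 2.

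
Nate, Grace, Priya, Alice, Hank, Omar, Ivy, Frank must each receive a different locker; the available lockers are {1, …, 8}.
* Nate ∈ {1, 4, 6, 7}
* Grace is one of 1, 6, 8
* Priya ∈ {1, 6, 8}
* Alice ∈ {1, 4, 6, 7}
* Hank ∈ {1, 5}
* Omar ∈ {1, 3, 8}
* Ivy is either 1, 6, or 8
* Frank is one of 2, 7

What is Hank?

The 8 variables draw from only 8 values {1, 2, 3, 4, 5, 6, 7, 8}, so each is used; only Frank can be 2, hence Frank = 2.
The 7 still-open variables together cover exactly {1, 3, 4, 5, 6, 7, 8} — 7 values for 7 variables — and 3 appears only in Omar's list, so Omar = 3.
The 6 still-open variables together cover exactly {1, 4, 5, 6, 7, 8} — 6 values for 6 variables — and 5 appears only in Hank's list, so Hank = 5.

5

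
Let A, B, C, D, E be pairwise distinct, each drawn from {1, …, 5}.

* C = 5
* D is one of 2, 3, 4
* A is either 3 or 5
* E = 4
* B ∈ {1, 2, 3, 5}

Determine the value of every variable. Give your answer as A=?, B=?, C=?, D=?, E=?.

C must be 5 (only option left). Remove 5 from A, B.
That leaves E = 4. Eliminate 4 elsewhere: D.
That leaves A = 3. Eliminate 3 elsewhere: B, D.
D has just one choice, so D = 2. So B can't be 2.
That leaves B = 1.

A=3, B=1, C=5, D=2, E=4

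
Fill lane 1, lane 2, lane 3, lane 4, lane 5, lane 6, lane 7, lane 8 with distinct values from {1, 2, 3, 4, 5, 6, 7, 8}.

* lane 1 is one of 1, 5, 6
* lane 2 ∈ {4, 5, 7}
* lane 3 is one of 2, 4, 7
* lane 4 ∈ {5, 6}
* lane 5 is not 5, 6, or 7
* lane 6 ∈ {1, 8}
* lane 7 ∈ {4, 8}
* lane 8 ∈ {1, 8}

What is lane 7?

Among the 8 variables, 3 fits only lane 5 (and all 8 values in {1, 2, 3, 4, 5, 6, 7, 8} must be used), so lane 5 = 3.
The 7 still-open variables draw from only 7 values {1, 2, 4, 5, 6, 7, 8}, so each is used; only lane 3 can be 2, hence lane 3 = 2.
Among the 6 still-open variables, 7 fits only lane 2 (and all 6 values in {1, 4, 5, 6, 7, 8} must be used), so lane 2 = 7.
The 5 still-open variables draw from only 5 values {1, 4, 5, 6, 8}, so each is used; only lane 7 can be 4, hence lane 7 = 4.

4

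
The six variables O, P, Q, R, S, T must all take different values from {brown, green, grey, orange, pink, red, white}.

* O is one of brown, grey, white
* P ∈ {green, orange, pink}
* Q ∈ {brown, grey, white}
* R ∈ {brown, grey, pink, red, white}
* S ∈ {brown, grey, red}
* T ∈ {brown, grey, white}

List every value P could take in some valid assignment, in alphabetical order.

green, orange

O, Q, T share exactly the 3 values {brown, grey, white}; by pigeonhole those values go to them, so strike brown, grey, white from R, S.
S must be red (only option left). Eliminate red elsewhere: R.
That leaves R = pink. Eliminate pink elsewhere: P.
No further eliminations apply; P can still be any of green, orange.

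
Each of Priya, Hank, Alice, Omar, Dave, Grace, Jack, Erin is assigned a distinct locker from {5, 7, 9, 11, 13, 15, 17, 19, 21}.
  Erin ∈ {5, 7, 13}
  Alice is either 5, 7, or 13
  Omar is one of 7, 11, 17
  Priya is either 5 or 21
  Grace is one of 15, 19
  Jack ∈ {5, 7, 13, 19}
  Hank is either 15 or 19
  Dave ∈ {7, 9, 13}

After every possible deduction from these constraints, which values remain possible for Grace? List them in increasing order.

15, 19

Hank and Grace between them cover only {15, 19} — a naked pair. Remove those values from Jack.
Alice, Jack, Erin share exactly the 3 values {5, 7, 13}; by pigeonhole those values go to them, so strike 5, 7, 13 from Priya, Omar, Dave.
Priya has just one choice, so Priya = 21.
Dave must be 9 (only option left).
No further eliminations apply; Grace can still be any of 15, 19.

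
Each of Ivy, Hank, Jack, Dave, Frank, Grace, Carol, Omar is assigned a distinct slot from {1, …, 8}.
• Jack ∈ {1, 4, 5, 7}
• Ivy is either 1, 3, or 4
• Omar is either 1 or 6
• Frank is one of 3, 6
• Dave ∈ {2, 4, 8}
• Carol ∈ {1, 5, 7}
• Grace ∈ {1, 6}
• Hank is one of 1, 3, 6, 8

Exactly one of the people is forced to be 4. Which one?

Ivy

The 8 variables together cover exactly {1, 2, 3, 4, 5, 6, 7, 8} — 8 values for 8 variables — and 2 appears only in Dave's list, so Dave = 2.
Among the 7 still-open variables, 8 fits only Hank (and all 7 values in {1, 3, 4, 5, 6, 7, 8} must be used), so Hank = 8.
Grace and Omar share exactly the 2 values {1, 6}; by pigeonhole those values go to them, so strike 1, 6 from Ivy, Jack, Frank, Carol.
Frank's domain is down to {3}, so Frank = 3. Remove 3 from Ivy.
So 4 goes to Ivy.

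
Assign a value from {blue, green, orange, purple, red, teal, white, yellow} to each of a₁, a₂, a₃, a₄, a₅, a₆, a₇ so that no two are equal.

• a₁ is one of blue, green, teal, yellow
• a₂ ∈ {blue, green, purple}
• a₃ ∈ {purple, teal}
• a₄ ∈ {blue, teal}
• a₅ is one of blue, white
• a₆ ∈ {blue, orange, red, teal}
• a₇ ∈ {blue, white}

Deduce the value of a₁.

yellow

a₅ and a₇ share exactly the 2 values {blue, white}; by pigeonhole those values go to them, so strike blue, white from a₁, a₂, a₄, a₆.
a₄'s domain is down to {teal}, so a₄ = teal. So a₁, a₃, a₆ can't be teal.
a₃'s domain is down to {purple}, so a₃ = purple. Remove purple from a₂.
a₂ has just one choice, so a₂ = green. Remove green from a₁.
So a₁ = yellow.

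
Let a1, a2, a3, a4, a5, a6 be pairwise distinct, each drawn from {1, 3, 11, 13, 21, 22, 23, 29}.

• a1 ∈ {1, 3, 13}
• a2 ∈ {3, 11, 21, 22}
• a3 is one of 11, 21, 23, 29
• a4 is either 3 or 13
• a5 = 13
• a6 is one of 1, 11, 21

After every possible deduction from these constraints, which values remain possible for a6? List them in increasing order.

11, 21

a5 has just one choice, so a5 = 13. Strike 13 from a1, a4.
a4 has just one choice, so a4 = 3. Remove 3 from a1, a2.
a1 must be 1 (only option left). Remove 1 from a6.
No further eliminations apply; a6 can still be any of 11, 21.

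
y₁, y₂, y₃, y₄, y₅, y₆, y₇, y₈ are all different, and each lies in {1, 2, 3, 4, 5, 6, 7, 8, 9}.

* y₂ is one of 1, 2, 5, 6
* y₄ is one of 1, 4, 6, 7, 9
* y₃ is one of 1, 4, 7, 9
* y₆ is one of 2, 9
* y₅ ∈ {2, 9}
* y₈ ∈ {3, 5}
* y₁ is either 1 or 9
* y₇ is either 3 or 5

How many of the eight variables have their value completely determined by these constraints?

y₅ and y₆ share exactly the 2 values {2, 9}; by pigeonhole those values go to them, so strike 2, 9 from y₁, y₂, y₃, y₄.
y₁ has just one choice, so y₁ = 1. Remove 1 from y₂, y₃, y₄.
y₇ and y₈ between them cover only {3, 5} — a naked pair. Remove those values from y₂.
y₂ must be 6 (only option left). Remove 6 from y₄.
Determined: y₁=1, y₂=6. The other variables each still have more than one consistent value. That makes 2.

2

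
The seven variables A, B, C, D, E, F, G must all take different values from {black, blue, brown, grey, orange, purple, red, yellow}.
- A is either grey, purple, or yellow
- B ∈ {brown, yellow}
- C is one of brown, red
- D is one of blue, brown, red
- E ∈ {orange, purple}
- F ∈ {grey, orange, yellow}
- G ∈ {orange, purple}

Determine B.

brown

The 7 variables draw from only 7 values {blue, brown, grey, orange, purple, red, yellow}, so each is used; only D can be blue, hence D = blue.
The 6 still-open variables together cover exactly {brown, grey, orange, purple, red, yellow} — 6 values for 6 variables — and red appears only in C's list, so C = red.
Among the 5 still-open variables, brown fits only B (and all 5 values in {brown, grey, orange, purple, yellow} must be used), so B = brown.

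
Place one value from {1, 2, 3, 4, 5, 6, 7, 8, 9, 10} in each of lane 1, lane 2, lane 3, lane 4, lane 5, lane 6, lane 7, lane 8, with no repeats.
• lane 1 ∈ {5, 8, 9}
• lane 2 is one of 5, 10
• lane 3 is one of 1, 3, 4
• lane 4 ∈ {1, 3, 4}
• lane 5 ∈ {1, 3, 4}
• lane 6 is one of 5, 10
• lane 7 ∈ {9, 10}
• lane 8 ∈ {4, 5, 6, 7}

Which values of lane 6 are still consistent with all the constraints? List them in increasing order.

The 2 variables lane 2 and lane 6 are confined to {5, 10}, which locks those values in; drop them from lane 1, lane 7, lane 8.
lane 7 has just one choice, so lane 7 = 9. Strike 9 from lane 1.
lane 1 has just one choice, so lane 1 = 8.
lane 3, lane 4, lane 5 share exactly the 3 values {1, 3, 4}; by pigeonhole those values go to them, so strike 1, 3, 4 from lane 8.
No further eliminations apply; lane 6 can still be any of 5, 10.

5, 10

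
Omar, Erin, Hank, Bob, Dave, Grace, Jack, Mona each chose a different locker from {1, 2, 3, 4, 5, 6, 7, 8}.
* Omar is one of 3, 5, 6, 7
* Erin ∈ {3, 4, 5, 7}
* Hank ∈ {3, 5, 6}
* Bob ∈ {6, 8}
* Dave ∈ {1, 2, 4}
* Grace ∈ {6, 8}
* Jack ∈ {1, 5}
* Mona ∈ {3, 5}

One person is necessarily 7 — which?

The 8 variables together cover exactly {1, 2, 3, 4, 5, 6, 7, 8} — 8 values for 8 variables — and 2 appears only in Dave's list, so Dave = 2.
The 7 still-open variables together cover exactly {1, 3, 4, 5, 6, 7, 8} — 7 values for 7 variables — and 1 appears only in Jack's list, so Jack = 1.
The 6 still-open variables draw from only 6 values {3, 4, 5, 6, 7, 8}, so each is used; only Erin can be 4, hence Erin = 4.
Among the 5 still-open variables, 7 fits only Omar (and all 5 values in {3, 5, 6, 7, 8} must be used), so Omar = 7.

Omar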